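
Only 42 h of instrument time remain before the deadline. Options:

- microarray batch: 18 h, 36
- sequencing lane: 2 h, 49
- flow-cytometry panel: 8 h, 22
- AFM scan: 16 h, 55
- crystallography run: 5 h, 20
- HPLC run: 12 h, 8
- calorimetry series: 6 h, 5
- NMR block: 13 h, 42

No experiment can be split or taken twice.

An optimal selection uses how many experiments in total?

5

Best achievable expected citations is 171.
One optimal bundle: sequencing lane + AFM scan + crystallography run + calorimetry series + NMR block (42 h).
Any selection reaching 171 contains exactly 5 experiments.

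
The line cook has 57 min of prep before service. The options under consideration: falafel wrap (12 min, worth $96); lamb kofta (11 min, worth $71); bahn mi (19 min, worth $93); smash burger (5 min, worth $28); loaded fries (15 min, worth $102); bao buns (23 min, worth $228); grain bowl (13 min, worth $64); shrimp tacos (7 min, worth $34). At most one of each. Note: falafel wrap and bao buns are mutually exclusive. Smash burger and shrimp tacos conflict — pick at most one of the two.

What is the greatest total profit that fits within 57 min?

435

Taking lamb kofta + loaded fries + bao buns + shrimp tacos: 56 min used, 435 in profit.
The spare 1 min is too small for any remaining dish, and no feasible exchange beats 435.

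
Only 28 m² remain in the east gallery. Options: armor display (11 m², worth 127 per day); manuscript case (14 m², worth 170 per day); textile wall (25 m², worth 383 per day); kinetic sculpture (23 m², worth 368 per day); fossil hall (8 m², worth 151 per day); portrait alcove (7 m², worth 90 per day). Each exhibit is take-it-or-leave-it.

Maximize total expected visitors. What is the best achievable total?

Ranking by ratio (expected visitors/m²): fossil hall 18.88, kinetic sculpture 16.00, textile wall 15.32, portrait alcove 12.86.
A density-first pass picks armor display + fossil hall + portrait alcove — 368 at 26 m².
The 26 m² tied up in armor display and fossil hall and portrait alcove is better spent on textile wall — total rises to 383 (25 m²).
The closest alternative, kinetic sculpture, reaches only 368.

383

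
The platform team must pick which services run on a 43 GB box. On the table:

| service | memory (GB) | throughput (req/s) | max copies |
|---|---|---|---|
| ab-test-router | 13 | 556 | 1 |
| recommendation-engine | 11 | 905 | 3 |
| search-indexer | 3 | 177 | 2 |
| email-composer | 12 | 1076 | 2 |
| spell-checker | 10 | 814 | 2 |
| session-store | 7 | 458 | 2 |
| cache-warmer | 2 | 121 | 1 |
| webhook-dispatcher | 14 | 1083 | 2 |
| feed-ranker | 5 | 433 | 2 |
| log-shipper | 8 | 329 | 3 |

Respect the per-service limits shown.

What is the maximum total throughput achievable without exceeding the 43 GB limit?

Ranking by ratio (throughput/GB): email-composer 89.67, feed-ranker 86.60, recommendation-engine 82.27.
Taking the top-ratio services first gives 2×email-composer + session-store + cache-warmer + 2×feed-ranker for 3597 (43 GB).
Replace session-store and cache-warmer and feed-ranker with webhook-dispatcher: the trade gains 71 net, giving 3668 at 43 GB.
That's the maximum — no swap from here does better than 3668.

3668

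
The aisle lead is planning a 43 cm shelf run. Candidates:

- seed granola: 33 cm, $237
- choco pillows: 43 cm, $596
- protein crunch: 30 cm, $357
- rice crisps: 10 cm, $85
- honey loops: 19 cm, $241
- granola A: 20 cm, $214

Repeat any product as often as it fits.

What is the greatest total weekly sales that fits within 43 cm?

Ranking by ratio (weekly sales/cm): choco pillows 13.86, honey loops 12.68, protein crunch 11.90, granola A 10.70.
Taking choco pillows: 43 cm used, 596 in weekly sales.

596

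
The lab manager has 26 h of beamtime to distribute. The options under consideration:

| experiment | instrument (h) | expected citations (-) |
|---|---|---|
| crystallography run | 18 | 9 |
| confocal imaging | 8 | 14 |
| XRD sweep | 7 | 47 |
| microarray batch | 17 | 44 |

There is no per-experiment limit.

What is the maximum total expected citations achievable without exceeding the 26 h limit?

The ratio ordering already packs tightly: 3×XRD sweep, 21 h, 141.
No other feasible combination exceeds 141.

141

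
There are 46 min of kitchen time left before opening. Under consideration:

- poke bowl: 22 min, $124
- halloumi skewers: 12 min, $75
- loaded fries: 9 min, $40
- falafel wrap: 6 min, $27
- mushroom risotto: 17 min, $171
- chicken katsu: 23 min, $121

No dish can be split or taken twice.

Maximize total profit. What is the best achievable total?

By profit per min: mushroom risotto 10.06, halloumi skewers 6.25, poke bowl 5.64, chicken katsu 5.26 lead.
Taking the top-ratio dishes first gives halloumi skewers + loaded fries + falafel wrap + mushroom risotto for 313 (44 min).
Dropping halloumi skewers and loaded fries frees 21 min; slotting in poke bowl (22 min) lifts the total to 322 at 45 min.

322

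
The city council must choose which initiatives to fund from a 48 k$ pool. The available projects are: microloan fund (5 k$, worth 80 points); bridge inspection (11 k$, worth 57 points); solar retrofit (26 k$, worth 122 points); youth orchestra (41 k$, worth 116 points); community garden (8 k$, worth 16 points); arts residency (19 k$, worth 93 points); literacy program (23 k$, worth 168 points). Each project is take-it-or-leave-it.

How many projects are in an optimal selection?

3

The maximum projected impact within 48 k$ is 341.
For example microloan fund + arts residency + literacy program achieves it, using 47 k$.
All optima have 3 projects.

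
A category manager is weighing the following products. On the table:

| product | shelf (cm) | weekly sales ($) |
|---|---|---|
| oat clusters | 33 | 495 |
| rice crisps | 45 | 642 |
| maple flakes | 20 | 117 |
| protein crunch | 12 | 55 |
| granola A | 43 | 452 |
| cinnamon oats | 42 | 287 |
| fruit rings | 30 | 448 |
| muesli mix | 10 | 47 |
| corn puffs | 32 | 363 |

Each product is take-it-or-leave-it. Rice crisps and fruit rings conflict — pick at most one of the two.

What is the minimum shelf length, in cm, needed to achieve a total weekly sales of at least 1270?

Need the lightest bundle worth ≥ 1270.
Taking oat clusters + fruit rings + corn puffs gives 1306 (≥ 1270) for 95 cm.
No combination under 95 cm hits 1270.

95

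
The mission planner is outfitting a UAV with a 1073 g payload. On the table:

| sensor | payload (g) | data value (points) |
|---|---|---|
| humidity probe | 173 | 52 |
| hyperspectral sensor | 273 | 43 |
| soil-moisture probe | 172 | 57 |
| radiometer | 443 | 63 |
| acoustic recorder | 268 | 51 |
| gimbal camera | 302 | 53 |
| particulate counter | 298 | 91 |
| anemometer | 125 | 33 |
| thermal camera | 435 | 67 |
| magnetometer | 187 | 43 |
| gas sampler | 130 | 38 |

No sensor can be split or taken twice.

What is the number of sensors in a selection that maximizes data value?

5

Best achievable data value is 289.
One optimal bundle: humidity probe + soil-moisture probe + acoustic recorder + particulate counter + gas sampler (1041 g).
All optima have 5 sensors.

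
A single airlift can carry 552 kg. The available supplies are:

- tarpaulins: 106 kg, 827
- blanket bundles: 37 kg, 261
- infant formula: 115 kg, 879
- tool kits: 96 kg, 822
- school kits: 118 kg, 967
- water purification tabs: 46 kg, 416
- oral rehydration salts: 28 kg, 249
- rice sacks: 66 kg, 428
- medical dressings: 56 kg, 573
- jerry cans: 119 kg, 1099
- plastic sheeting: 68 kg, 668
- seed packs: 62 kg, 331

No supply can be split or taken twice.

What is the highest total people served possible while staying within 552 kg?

Density check — medical dressings 10.23, plastic sheeting 9.82, jerry cans 9.24 are the best per kg.
The ratio heuristic lands on tool kits + school kits + water purification tabs + oral rehydration salts + medical dressings + jerry cans + plastic sheeting (4794) but leaves 21 kg idle.
Replace tool kits with infant formula: the trade gains 57 net, giving 4851 at 550 kg.
The closest alternative, tarpaulins + blanket bundles + school kits + water purification tabs + medical dressings + jerry cans + plastic sheeting, reaches only 4811.

4851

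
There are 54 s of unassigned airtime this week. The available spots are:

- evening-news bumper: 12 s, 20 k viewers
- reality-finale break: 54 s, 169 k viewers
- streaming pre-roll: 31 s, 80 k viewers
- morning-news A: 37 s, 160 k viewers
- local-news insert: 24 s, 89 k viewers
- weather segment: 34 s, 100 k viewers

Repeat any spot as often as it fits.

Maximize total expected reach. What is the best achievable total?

Taking evening-news bumper + morning-news A: 49 s used, 180 in expected reach.
That's the maximum — no swap from here does better than 180.

180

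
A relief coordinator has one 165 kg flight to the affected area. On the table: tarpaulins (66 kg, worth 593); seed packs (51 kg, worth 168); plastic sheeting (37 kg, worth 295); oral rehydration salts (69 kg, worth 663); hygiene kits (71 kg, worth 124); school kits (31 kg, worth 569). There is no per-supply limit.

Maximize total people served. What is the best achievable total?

The ratio ordering already packs tightly: 5×school kits, 155 kg, 2845.

2845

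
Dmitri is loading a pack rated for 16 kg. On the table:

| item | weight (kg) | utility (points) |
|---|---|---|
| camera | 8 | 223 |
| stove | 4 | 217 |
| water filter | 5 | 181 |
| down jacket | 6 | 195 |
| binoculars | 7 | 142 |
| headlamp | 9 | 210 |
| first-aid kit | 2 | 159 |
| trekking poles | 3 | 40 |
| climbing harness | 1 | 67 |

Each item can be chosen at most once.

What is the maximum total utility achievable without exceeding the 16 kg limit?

678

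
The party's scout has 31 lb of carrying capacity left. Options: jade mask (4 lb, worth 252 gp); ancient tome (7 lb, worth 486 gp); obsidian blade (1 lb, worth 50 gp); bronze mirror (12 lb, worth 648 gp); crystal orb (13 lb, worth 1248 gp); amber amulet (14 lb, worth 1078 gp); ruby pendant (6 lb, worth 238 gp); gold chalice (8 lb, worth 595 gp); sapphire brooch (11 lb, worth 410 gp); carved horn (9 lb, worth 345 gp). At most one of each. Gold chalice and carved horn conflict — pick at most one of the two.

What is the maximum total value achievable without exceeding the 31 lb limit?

2578

Taking jade mask + crystal orb + amber amulet: 31 lb used, 2578 in value.
Next best is ancient tome + obsidian blade + crystal orb + gold chalice at 2379 (29 lb) — short by 199.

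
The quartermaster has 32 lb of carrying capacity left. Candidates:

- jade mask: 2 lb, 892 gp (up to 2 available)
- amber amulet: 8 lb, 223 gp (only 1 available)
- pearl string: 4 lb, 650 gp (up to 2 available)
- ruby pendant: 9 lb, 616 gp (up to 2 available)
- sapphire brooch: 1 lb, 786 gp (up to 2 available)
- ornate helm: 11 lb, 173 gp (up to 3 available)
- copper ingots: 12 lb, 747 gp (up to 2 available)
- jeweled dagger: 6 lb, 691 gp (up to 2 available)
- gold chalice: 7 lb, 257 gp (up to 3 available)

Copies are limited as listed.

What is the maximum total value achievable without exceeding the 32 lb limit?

6094

Taking the top-ratio items first gives 2×jade mask + 2×pearl string + 2×sapphire brooch + 2×jeweled dagger for 6038 (26 lb).
The 6 lb tied up in jeweled dagger is better spent on copper ingots — total rises to 6094 (32 lb).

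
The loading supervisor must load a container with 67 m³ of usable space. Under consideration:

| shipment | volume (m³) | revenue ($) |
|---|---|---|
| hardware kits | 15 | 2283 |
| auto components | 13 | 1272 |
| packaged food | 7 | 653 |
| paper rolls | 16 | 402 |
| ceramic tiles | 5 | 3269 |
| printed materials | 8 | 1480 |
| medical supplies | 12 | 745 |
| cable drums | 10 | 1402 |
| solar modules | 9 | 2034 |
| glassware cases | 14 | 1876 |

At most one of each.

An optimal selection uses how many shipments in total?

The maximum revenue within 67 m³ is 12393.
For example hardware kits + auto components + packaged food + ceramic tiles + printed materials + cable drums + solar modules achieves it, using 67 m³.
Every optimal selection uses 7 shipments.

7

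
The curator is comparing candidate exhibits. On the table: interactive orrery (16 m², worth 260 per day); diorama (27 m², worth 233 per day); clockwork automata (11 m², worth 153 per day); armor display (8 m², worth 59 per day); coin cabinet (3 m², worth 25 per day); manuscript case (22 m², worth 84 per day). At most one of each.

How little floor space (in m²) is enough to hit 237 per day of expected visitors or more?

16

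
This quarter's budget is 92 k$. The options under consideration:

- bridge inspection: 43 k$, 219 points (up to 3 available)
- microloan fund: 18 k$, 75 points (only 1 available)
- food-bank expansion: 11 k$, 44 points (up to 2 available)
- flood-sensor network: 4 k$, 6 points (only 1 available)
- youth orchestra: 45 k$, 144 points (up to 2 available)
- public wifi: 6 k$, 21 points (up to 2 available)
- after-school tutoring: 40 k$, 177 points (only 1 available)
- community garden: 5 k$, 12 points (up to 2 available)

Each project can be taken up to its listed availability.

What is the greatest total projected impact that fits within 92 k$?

2×bridge inspection + public wifi uses 92 of the 92 k$ and totals 459.

459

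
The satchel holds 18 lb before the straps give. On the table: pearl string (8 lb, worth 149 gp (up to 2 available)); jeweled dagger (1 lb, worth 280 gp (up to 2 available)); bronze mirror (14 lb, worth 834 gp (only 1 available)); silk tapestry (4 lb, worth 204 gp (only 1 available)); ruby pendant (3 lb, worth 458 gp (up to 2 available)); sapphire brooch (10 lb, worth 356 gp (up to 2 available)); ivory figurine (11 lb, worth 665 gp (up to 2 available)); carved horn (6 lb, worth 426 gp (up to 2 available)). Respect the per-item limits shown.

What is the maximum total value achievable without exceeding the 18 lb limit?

2106

The ratio ordering already packs tightly: 2×jeweled dagger + silk tapestry + 2×ruby pendant + carved horn, 18 lb, 2106.
Every other selection either busts 18 lb or exceeds an availability limit or fails to beat 2106.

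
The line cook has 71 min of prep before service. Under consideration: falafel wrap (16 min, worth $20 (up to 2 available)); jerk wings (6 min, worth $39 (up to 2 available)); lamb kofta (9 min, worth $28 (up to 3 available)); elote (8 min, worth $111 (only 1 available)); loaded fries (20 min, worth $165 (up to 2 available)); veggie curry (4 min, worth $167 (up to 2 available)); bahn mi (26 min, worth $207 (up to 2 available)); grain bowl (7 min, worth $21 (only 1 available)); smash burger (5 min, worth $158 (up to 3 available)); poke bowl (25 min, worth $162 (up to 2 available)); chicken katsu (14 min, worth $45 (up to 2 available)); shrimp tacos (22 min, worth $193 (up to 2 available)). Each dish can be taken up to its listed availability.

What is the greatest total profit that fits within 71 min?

Filling by ratio: 2×jerk wings + elote + 2×veggie curry + 3×smash burger + shrimp tacos for 1190, with 6 min left unused.
Dropping 2×jerk wings and shrimp tacos frees 34 min; slotting in 2×loaded fries (40 min) lifts the total to 1249 at 71 min.
That's the maximum — no swap from here does better than 1249.

1249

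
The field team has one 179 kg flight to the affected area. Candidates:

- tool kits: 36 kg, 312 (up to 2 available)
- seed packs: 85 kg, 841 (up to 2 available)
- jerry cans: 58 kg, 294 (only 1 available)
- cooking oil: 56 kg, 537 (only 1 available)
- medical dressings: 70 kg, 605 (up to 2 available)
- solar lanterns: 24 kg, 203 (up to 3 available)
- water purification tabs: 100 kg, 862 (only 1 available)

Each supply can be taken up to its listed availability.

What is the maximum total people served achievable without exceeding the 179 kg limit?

A density-first pass picks 2×seed packs — 1682 at 170 kg.
Replace seed packs with tool kits + cooking oil: the trade gains 8 net, giving 1690 at 177 kg.
Nothing else within 179 kg beats 1690.

1690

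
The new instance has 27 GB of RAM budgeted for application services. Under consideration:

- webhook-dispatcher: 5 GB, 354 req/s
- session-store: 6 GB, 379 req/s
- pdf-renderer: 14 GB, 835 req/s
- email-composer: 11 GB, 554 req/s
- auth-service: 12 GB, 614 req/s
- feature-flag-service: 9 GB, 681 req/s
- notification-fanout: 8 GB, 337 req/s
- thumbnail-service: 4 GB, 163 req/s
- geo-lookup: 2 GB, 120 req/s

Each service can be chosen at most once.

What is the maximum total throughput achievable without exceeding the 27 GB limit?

Filling by ratio: webhook-dispatcher + session-store + feature-flag-service + thumbnail-service + geo-lookup for 1697, with 1 GB left unused.
The 10 GB tied up in session-store and thumbnail-service is better spent on email-composer — total rises to 1709 (27 GB).
Next best is webhook-dispatcher + session-store + feature-flag-service + thumbnail-service + geo-lookup at 1697 (26 GB) — short by 12.

1709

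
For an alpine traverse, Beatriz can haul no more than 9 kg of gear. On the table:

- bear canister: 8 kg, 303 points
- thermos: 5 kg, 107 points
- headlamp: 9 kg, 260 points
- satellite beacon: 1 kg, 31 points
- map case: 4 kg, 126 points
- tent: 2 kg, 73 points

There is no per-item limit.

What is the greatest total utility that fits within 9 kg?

Bear canister + satellite beacon uses 9 of the 9 kg and totals 334.
No other feasible combination exceeds 334.

334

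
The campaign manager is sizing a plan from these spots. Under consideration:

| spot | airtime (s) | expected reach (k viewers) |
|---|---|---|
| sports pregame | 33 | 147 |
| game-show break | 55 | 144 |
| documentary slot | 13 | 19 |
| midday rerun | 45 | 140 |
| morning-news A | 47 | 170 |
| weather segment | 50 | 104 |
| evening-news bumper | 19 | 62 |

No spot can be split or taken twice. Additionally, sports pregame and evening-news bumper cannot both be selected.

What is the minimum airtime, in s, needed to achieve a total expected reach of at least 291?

Look for the lowest-airtime combination reaching 291.
Taking sports pregame + morning-news A gives 317 (≥ 291) for 80 s.
No combination under 80 s hits 291.

80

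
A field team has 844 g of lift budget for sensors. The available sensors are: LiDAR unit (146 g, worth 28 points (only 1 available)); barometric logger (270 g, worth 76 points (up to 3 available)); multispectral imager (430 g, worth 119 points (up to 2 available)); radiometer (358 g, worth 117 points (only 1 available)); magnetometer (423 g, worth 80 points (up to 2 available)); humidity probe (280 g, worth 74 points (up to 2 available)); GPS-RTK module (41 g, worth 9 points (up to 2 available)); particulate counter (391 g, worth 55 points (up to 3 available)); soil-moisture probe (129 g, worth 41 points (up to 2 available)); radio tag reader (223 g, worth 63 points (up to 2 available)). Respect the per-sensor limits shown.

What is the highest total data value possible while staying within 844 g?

Radiometer + 2×soil-moisture probe + radio tag reader uses 839 of the 844 g and totals 262.
Every other selection either busts 844 g or exceeds an availability limit or fails to beat 262.

262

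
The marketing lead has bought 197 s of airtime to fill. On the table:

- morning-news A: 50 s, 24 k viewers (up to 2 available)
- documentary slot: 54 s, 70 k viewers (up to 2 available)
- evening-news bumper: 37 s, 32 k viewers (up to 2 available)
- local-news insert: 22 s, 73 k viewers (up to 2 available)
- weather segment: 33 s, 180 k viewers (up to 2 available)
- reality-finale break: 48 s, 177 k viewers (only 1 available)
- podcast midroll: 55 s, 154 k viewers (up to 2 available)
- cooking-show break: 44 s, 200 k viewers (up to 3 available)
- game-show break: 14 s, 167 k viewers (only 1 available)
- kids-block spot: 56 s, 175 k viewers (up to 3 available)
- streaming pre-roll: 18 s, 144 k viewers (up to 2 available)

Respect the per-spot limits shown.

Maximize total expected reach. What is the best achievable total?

1108

By expected reach per s: game-show break 11.93, streaming pre-roll 8.00, weather segment 5.45, cooking-show break 4.55 lead.
Taking the top-ratio spots first gives local-news insert + 2×weather segment + cooking-show break + game-show break + 2×streaming pre-roll for 1088 (182 s).
Replace weather segment with cooking-show break: the trade gains 20 net, giving 1108 at 193 s.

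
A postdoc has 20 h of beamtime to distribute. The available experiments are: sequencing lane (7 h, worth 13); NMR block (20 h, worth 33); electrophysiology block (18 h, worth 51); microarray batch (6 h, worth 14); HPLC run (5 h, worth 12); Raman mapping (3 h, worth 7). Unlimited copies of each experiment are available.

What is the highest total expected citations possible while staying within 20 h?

Best packing: electrophysiology block — 18 h, 51 total.
That's the maximum — no swap from here does better than 51.

51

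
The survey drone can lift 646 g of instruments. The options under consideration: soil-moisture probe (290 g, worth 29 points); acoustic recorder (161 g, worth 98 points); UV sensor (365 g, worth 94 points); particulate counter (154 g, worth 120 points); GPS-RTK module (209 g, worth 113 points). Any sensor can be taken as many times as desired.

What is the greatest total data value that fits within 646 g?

Density check — particulate counter 0.78, acoustic recorder 0.61, GPS-RTK module 0.54 are the best per g.
Best packing: 4×particulate counter — 616 g, 480 total.
That's the maximum — no swap from here does better than 480.

480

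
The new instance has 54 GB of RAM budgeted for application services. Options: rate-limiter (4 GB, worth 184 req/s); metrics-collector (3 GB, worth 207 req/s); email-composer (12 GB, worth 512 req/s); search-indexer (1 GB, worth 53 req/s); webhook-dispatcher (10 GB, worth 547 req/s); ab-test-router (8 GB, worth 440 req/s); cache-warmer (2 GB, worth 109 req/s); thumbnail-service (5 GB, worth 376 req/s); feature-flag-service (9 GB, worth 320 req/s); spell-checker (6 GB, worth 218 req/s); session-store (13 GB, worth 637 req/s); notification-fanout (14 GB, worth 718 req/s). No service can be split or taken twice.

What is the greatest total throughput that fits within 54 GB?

2978

The ratio heuristic lands on rate-limiter + metrics-collector + search-indexer + webhook-dispatcher + ab-test-router + cache-warmer + thumbnail-service + spell-checker + notification-fanout (2852) but leaves 1 GB idle.
Dropping rate-limiter and cache-warmer and spell-checker frees 12 GB; slotting in session-store (13 GB) lifts the total to 2978 at 54 GB.
Next best is metrics-collector + webhook-dispatcher + ab-test-router + thumbnail-service + session-store + notification-fanout at 2925 (53 GB) — short by 53.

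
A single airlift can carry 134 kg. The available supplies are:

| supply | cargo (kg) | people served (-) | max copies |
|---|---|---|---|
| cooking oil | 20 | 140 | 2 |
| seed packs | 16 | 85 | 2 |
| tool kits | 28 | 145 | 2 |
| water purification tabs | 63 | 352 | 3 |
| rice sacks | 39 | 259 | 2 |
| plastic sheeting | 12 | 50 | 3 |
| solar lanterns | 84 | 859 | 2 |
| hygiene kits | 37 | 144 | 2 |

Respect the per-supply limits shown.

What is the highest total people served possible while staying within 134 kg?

Filling by ratio: 2×cooking oil + solar lanterns for 1139, with 10 kg left unused.
Dropping cooking oil frees 20 kg; slotting in tool kits (28 kg) lifts the total to 1144 at 132 kg.
No other feasible combination exceeds 1144.

1144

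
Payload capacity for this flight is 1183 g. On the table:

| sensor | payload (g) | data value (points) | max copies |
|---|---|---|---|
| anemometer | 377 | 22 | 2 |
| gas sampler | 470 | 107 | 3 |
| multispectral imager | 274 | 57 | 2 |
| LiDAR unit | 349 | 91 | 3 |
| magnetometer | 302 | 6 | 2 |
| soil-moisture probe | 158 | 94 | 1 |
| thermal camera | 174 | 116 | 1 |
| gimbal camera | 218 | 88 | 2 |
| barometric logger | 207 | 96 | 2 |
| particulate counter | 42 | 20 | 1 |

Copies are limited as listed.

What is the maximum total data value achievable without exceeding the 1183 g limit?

578

A density-first pass picks soil-moisture probe + thermal camera + gimbal camera + 2×barometric logger + particulate counter — 510 at 1006 g.
Replace particulate counter with gimbal camera: the trade gains 68 net, giving 578 at 1182 g.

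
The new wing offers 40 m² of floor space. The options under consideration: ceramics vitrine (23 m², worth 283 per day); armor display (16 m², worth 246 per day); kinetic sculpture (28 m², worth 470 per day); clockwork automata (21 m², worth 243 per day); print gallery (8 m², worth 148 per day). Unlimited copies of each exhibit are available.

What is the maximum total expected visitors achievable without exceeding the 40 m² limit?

740

5×print gallery uses 40 of the 40 m² and totals 740.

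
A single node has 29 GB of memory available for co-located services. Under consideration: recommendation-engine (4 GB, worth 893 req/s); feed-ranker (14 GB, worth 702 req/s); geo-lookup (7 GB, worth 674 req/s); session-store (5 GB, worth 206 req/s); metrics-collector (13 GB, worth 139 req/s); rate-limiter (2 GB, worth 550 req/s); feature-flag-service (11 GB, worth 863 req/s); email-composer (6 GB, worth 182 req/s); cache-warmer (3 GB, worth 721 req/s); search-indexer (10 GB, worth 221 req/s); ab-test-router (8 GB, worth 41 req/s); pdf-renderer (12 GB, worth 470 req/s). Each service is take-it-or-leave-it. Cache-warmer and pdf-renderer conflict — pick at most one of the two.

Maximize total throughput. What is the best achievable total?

Density check — rate-limiter 275.00, cache-warmer 240.33, recommendation-engine 223.25 are the best per GB.
The ratio ordering already packs tightly: recommendation-engine + geo-lookup + rate-limiter + feature-flag-service + cache-warmer, 27 GB, 3701.
That's the maximum — no feasible swap from here does better than 3701.

3701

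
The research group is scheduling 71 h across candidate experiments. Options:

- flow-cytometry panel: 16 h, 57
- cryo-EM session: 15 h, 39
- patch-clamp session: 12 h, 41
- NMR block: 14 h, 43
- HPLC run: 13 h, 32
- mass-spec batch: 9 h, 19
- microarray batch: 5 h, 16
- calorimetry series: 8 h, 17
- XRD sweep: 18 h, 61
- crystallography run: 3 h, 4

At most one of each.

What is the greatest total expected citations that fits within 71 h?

223

Taking the top-ratio experiments first gives flow-cytometry panel + patch-clamp session + NMR block + microarray batch + XRD sweep + crystallography run for 222 (68 h).
The 5 h tied up in microarray batch is better spent on calorimetry series — total rises to 223 (71 h).
Runner-up flow-cytometry panel + patch-clamp session + NMR block + microarray batch + XRD sweep + crystallography run tops out at 222.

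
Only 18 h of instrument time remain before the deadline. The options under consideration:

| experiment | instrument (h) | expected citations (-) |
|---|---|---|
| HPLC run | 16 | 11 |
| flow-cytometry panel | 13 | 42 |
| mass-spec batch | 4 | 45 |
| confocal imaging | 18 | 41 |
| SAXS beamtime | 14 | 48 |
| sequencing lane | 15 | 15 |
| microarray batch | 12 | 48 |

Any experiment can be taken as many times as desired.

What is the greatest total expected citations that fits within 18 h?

The ratio ordering already packs tightly: 4×mass-spec batch, 16 h, 180.

180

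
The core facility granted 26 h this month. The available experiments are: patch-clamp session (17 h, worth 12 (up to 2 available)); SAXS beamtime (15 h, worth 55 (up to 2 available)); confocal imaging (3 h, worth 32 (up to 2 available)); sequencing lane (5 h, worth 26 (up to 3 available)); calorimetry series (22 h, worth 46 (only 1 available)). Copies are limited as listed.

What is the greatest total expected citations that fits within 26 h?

145

Ranking by ratio (expected citations/h): confocal imaging 10.67, sequencing lane 5.20, SAXS beamtime 3.67.
The ratio heuristic lands on 2×confocal imaging + 3×sequencing lane (142) but leaves 5 h idle.
The 10 h tied up in 2×sequencing lane is better spent on SAXS beamtime — total rises to 145 (26 h).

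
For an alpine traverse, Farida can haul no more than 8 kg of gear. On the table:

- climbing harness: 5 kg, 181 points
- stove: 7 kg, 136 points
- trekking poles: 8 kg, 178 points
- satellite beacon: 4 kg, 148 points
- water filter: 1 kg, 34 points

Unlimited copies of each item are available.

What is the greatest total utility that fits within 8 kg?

296

Ranking by ratio (utility/kg): satellite beacon 37.00, climbing harness 36.20, water filter 34.00, trekking poles 22.25.
Best packing: 2×satellite beacon — 8 kg, 296 total.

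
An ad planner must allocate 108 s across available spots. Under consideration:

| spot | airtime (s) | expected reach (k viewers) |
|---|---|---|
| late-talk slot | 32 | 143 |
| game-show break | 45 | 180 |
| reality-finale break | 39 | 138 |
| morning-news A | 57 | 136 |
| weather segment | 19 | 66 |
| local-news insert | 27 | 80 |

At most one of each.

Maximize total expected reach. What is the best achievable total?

403

By expected reach per s: late-talk slot 4.47, game-show break 4.00, reality-finale break 3.54 lead.
A density-first pass picks late-talk slot + game-show break + weather segment — 389 at 96 s.
Dropping weather segment frees 19 s; slotting in local-news insert (27 s) lifts the total to 403 at 104 s.
No other feasible combination exceeds 403.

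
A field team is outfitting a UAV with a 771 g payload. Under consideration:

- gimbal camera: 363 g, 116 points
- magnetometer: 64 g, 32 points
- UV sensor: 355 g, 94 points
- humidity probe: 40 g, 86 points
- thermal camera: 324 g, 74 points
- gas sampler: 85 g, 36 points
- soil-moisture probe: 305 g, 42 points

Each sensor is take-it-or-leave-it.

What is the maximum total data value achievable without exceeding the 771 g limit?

A density-first pass picks gimbal camera + magnetometer + humidity probe + gas sampler — 270 at 552 g.
The 149 g tied up in magnetometer and gas sampler is better spent on UV sensor — total rises to 296 (758 g).
Nothing else within 771 g beats 296.

296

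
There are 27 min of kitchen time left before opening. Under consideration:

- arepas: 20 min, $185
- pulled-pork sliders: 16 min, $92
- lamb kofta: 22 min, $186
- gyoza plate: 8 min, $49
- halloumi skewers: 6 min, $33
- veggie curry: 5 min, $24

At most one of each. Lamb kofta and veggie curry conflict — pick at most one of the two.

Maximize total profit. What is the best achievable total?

218

By profit per min: arepas 9.25, lamb kofta 8.45, gyoza plate 6.12, pulled-pork sliders 5.75 lead.
Best packing: arepas + halloumi skewers — 26 min, 218 total.
The closest alternative, arepas + veggie curry, reaches only 209.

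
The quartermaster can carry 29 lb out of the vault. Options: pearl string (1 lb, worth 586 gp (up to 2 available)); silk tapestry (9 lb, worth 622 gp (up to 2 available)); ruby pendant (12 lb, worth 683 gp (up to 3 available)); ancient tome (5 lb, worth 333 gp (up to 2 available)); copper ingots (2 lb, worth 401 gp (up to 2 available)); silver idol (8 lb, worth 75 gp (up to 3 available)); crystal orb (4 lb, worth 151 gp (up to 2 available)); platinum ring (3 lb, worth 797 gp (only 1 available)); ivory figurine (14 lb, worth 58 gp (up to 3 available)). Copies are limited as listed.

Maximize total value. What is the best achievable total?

4059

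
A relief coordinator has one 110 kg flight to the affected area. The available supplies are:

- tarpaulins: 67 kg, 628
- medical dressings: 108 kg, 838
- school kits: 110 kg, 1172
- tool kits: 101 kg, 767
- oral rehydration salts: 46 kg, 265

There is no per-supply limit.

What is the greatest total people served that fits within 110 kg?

Best packing: school kits — 110 kg, 1172 total.
No other feasible combination exceeds 1172.

1172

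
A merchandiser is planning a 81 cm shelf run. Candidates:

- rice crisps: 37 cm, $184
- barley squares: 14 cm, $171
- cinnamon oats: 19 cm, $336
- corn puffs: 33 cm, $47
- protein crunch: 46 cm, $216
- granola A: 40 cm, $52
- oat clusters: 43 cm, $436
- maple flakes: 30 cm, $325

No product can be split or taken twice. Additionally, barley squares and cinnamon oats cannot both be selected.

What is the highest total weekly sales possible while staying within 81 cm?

772

Ranking by ratio (weekly sales/cm): cinnamon oats 17.68, barley squares 12.21, maple flakes 10.83, oat clusters 10.14.
Taking cinnamon oats + oat clusters: 62 cm used, 772 in weekly sales.
Runner-up oat clusters + maple flakes tops out at 761.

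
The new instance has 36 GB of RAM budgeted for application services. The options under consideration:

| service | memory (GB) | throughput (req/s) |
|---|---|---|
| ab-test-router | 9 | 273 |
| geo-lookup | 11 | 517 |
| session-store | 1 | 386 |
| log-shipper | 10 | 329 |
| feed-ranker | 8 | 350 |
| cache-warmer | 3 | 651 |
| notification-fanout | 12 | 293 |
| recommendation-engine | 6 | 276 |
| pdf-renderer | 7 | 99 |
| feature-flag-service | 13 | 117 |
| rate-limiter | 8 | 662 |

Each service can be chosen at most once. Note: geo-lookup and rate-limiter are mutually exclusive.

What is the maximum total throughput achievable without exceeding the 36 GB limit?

2654

Session-store + log-shipper + feed-ranker + cache-warmer + recommendation-engine + rate-limiter uses 36 of the 36 GB and totals 2654.
Every other selection either busts 36 GB or breaks a pairing rule or fails to beat 2654.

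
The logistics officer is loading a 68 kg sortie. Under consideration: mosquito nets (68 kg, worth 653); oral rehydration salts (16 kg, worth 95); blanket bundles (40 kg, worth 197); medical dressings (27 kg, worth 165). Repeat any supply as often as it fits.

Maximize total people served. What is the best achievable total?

653

The ratio ordering already packs tightly: mosquito nets, 68 kg, 653.
Every other selection either busts 68 kg or fails to beat 653.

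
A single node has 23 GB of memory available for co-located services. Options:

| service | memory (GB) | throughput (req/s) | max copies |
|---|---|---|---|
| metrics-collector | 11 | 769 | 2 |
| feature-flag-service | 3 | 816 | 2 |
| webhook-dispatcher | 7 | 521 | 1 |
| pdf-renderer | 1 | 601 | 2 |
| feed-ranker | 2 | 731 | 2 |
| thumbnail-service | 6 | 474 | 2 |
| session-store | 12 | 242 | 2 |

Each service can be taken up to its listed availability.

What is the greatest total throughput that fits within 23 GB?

5065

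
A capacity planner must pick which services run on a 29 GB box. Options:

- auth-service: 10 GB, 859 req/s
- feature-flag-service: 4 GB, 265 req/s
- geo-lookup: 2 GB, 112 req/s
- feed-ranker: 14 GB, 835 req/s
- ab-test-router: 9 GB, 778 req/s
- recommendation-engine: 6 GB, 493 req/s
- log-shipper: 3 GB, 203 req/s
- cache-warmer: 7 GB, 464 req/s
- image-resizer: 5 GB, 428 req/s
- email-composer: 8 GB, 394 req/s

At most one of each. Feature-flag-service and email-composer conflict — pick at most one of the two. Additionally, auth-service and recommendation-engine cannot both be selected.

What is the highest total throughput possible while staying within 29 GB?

By throughput per GB: ab-test-router 86.44, auth-service 85.90, image-resizer 85.60 lead.
Taking auth-service + geo-lookup + ab-test-router + log-shipper + image-resizer: 29 GB used, 2380 in throughput.

2380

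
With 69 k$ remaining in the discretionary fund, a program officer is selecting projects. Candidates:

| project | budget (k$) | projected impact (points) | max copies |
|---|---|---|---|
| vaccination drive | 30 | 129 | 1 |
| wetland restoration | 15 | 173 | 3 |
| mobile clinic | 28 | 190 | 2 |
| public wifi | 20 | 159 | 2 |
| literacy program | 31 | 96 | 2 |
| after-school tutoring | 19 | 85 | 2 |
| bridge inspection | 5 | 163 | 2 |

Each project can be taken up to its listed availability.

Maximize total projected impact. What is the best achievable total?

862

By projected impact per k$: bridge inspection 32.60, wetland restoration 11.53, public wifi 7.95, mobile clinic 6.79 lead.
Greedy by ratio would take 3×wetland restoration + 2×bridge inspection: 55 k$ used, total 845.
The 15 k$ tied up in wetland restoration is better spent on mobile clinic — total rises to 862 (68 k$).
No other feasible combination exceeds 862.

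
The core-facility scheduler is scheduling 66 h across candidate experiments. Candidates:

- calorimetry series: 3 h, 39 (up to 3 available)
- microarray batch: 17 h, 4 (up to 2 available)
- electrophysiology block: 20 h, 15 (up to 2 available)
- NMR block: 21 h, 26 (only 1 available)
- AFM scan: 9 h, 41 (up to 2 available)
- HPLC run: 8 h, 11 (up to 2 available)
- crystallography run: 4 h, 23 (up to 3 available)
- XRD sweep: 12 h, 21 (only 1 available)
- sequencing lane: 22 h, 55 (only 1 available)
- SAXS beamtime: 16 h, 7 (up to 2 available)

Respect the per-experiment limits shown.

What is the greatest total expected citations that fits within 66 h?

323

Best packing: 3×calorimetry series + 2×AFM scan + 3×crystallography run + sequencing lane — 61 h, 323 total.
The spare 5 h is too small for any remaining experiment, and no exchange beats 323.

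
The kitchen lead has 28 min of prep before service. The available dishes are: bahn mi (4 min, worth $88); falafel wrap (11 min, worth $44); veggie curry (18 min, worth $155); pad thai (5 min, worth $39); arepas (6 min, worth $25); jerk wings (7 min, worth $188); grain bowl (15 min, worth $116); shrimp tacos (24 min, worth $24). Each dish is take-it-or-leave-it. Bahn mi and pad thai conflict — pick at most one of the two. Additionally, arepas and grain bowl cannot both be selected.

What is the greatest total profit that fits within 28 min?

Best packing: bahn mi + jerk wings + grain bowl — 26 min, 392 total.
No other feasible combination exceeds 392.

392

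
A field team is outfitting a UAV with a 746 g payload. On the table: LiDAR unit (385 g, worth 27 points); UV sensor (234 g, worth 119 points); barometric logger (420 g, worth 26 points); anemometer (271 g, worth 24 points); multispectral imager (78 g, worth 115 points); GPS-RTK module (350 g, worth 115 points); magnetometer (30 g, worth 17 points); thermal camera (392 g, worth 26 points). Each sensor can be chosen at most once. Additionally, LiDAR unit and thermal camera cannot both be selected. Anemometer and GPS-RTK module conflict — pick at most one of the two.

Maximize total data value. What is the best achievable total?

366

The ratio ordering already packs tightly: UV sensor + multispectral imager + GPS-RTK module + magnetometer, 692 g, 366.
No other feasible combination exceeds 366.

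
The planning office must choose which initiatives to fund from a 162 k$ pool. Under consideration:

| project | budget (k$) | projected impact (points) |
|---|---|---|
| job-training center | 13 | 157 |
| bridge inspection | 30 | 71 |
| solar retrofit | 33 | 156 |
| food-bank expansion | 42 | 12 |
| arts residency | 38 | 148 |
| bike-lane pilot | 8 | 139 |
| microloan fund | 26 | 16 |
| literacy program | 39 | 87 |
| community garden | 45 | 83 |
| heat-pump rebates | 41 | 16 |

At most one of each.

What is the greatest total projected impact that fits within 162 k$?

The ratio ordering already packs tightly: job-training center + bridge inspection + solar retrofit + arts residency + bike-lane pilot + literacy program, 161 k$, 758.
The spare 1 k$ is too small for any remaining project, and no exchange beats 758.

758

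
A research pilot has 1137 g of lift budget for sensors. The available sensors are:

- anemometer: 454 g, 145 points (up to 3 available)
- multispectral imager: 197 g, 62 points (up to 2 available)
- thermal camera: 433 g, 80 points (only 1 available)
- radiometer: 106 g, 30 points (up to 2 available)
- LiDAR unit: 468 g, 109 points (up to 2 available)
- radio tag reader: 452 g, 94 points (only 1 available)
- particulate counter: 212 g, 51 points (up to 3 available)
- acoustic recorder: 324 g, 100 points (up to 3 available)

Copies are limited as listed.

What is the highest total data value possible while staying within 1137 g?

352

Density check — anemometer 0.32, multispectral imager 0.31, acoustic recorder 0.31, radiometer 0.28 are the best per g.
2×anemometer + multispectral imager uses 1105 of the 1137 g and totals 352.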